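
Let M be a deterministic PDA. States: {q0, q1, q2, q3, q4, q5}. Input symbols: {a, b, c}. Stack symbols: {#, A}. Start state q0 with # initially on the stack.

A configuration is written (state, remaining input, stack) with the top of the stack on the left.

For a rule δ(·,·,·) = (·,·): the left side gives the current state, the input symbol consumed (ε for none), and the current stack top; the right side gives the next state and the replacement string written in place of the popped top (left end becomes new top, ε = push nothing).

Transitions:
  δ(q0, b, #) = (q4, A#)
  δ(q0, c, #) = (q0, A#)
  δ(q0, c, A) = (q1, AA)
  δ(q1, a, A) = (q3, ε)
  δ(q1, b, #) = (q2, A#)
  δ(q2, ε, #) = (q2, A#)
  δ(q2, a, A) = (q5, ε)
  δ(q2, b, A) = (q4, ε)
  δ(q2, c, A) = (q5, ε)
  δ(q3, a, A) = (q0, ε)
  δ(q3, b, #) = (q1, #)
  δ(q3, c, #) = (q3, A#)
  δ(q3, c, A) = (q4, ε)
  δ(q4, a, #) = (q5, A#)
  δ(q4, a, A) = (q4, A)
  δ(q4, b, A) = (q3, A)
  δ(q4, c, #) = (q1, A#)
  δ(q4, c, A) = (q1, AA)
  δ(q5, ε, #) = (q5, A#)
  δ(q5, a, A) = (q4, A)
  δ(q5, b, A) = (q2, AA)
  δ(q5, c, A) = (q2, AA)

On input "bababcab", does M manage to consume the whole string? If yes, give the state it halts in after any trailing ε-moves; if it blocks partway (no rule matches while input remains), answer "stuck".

(q0, bababcab, #)
  read b, top #: go to q4, push A# → (q4, ababcab, A#)
  read a, top A: go to q4, push A → (q4, babcab, A#)
  read b, top A: go to q3, push A → (q3, abcab, A#)
  read a, top A: go to q0, push ε → (q0, bcab, #)
  read b, top #: go to q4, push A# → (q4, cab, A#)
  read c, top A: go to q1, push AA → (q1, ab, AA#)
  read a, top A: go to q3, push ε → (q3, b, A#)
No transition for (q3, b, top A); M blocks with input b remaining.

stuck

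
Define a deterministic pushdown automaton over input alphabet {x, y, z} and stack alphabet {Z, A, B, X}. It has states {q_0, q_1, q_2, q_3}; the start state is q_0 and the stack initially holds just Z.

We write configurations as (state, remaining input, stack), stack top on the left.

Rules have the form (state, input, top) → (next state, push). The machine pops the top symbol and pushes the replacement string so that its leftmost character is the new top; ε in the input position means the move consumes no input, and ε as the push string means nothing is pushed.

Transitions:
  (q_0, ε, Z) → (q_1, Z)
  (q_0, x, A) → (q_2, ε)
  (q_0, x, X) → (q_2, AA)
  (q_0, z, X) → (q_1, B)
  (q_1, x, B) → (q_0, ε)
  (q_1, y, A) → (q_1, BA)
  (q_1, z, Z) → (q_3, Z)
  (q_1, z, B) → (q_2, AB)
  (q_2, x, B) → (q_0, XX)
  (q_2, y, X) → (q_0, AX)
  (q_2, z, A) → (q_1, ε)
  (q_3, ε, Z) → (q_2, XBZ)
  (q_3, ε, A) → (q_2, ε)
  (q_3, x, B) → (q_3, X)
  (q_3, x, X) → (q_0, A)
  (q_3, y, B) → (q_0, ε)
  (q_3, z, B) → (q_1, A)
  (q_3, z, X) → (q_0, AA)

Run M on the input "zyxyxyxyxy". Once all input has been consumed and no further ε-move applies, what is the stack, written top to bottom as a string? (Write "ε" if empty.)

(q_0, zyxyxyxyxy, Z)
  ε-move, top Z: go to q_1, push Z → (q_1, zyxyxyxyxy, Z)
  read z, top Z: go to q_3, push Z → (q_3, yxyxyxyxy, Z)
  ε-move, top Z: go to q_2, push XBZ → (q_2, yxyxyxyxy, XBZ)
  read y, top X: go to q_0, push AX → (q_0, xyxyxyxy, AXBZ)
  read x, top A: go to q_2, push ε → (q_2, yxyxyxy, XBZ)
  read y, top X: go to q_0, push AX → (q_0, xyxyxy, AXBZ)
  read x, top A: go to q_2, push ε → (q_2, yxyxy, XBZ)
  read y, top X: go to q_0, push AX → (q_0, xyxy, AXBZ)
  read x, top A: go to q_2, push ε → (q_2, yxy, XBZ)
  read y, top X: go to q_0, push AX → (q_0, xy, AXBZ)
  read x, top A: go to q_2, push ε → (q_2, y, XBZ)
  read y, top X: go to q_0, push AX → (q_0, ε, AXBZ)
All input consumed in state q_0 with stack AXBZ.

AXBZ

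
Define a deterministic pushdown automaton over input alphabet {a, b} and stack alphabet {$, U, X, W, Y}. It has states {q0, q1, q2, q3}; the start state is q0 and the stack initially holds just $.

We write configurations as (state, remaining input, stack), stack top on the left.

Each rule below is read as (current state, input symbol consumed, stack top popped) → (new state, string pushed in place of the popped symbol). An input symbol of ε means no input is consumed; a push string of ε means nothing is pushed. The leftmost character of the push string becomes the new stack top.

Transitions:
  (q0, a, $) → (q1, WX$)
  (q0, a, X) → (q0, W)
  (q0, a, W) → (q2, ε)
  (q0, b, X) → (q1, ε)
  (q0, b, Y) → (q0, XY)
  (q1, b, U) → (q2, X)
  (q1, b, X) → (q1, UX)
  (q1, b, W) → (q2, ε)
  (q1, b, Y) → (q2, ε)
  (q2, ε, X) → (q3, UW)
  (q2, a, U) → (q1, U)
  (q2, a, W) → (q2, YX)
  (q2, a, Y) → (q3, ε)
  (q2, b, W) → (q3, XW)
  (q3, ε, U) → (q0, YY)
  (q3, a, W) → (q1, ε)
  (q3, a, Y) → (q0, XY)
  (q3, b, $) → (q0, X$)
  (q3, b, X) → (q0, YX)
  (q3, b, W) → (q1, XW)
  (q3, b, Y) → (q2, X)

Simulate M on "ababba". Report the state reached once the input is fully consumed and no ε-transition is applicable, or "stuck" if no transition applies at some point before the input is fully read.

(q0, ababba, $)
  read a, top $: go to q1, push WX$ → (q1, babba, WX$)
  read b, top W: go to q2, push ε → (q2, abba, X$)
  ε-move, top X: go to q3, push UW → (q3, abba, UW$)
  ε-move, top U: go to q0, push YY → (q0, abba, YYW$)
No transition for (q0, a, top Y); M blocks with input abba remaining.

stuck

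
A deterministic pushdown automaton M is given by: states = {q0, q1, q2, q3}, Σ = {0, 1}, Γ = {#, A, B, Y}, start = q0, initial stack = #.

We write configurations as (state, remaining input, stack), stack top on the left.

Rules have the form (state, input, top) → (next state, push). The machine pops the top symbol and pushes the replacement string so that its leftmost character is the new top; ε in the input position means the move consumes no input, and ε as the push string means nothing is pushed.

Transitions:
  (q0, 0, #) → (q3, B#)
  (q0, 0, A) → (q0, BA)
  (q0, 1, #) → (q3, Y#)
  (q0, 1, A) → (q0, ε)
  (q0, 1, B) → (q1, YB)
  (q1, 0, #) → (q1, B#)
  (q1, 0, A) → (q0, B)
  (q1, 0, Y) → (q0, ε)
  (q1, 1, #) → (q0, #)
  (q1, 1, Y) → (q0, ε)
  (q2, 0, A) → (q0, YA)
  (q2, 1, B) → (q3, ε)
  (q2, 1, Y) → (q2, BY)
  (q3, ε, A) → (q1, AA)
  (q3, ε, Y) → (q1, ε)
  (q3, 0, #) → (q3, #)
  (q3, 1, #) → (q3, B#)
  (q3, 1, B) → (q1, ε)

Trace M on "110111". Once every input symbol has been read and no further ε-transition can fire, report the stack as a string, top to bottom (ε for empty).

(q0, 110111, #)
  read 1, top #: go to q3, push Y# → (q3, 10111, Y#)
  ε-move, top Y: go to q1, push ε → (q1, 10111, #)
  read 1, top #: go to q0, push # → (q0, 0111, #)
  read 0, top #: go to q3, push B# → (q3, 111, B#)
  read 1, top B: go to q1, push ε → (q1, 11, #)
  read 1, top #: go to q0, push # → (q0, 1, #)
  read 1, top #: go to q3, push Y# → (q3, ε, Y#)
  ε-move, top Y: go to q1, push ε → (q1, ε, #)
All input consumed in state q1 with stack #.

#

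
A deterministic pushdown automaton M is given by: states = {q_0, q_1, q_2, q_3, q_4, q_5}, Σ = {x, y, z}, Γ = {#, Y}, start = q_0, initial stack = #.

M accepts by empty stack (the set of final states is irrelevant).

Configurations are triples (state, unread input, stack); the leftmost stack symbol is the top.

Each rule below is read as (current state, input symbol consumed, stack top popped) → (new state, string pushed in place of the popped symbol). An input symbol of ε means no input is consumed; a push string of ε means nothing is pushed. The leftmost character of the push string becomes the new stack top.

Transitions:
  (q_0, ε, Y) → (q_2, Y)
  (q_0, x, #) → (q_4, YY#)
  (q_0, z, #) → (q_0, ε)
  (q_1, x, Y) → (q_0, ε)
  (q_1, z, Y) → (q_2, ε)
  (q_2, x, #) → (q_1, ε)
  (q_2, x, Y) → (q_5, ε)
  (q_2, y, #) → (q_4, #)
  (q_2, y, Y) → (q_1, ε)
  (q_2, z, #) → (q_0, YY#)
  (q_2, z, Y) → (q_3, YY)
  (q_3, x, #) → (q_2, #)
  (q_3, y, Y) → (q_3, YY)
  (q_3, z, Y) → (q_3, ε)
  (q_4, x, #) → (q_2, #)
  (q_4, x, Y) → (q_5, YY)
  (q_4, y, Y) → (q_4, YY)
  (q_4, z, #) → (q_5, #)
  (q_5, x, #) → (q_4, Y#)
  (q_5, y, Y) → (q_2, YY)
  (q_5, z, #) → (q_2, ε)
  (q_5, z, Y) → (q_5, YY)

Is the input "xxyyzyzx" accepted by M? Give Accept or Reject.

Accept

(q_0, xxyyzyzx, #)
  read x, top #: go to q_4, push YY# → (q_4, xyyzyzx, YY#)
  read x, top Y: go to q_5, push YY → (q_5, yyzyzx, YYY#)
  read y, top Y: go to q_2, push YY → (q_2, yzyzx, YYYY#)
  read y, top Y: go to q_1, push ε → (q_1, zyzx, YYY#)
  read z, top Y: go to q_2, push ε → (q_2, yzx, YY#)
  read y, top Y: go to q_1, push ε → (q_1, zx, Y#)
  read z, top Y: go to q_2, push ε → (q_2, x, #)
  read x, top #: go to q_1, push ε → (q_1, ε, ε)
All input consumed and the stack is empty.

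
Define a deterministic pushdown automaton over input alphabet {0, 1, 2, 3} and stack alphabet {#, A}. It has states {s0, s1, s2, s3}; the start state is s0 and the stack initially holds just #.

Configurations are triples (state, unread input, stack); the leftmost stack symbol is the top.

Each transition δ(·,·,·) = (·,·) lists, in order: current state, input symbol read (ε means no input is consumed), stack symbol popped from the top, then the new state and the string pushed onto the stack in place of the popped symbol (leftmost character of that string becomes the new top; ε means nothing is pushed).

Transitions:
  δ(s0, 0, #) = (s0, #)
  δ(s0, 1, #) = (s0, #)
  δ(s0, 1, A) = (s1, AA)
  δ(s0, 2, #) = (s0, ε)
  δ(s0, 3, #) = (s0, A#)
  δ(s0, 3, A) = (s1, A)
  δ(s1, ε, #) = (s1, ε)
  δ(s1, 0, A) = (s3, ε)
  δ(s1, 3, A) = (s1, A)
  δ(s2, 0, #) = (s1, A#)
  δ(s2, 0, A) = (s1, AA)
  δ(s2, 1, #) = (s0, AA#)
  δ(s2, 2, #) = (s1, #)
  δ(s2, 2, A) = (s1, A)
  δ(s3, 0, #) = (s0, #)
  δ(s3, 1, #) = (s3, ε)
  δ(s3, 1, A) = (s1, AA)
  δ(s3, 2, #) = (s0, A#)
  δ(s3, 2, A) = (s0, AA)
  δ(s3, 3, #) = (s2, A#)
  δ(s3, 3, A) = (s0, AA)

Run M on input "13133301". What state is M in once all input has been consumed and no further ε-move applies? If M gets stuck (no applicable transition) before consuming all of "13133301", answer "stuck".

s1

(s0, 13133301, #)
  read 1, top #: go to s0, push # → (s0, 3133301, #)
  read 3, top #: go to s0, push A# → (s0, 133301, A#)
  read 1, top A: go to s1, push AA → (s1, 33301, AA#)
  read 3, top A: go to s1, push A → (s1, 3301, AA#)
  read 3, top A: go to s1, push A → (s1, 301, AA#)
  read 3, top A: go to s1, push A → (s1, 01, AA#)
  read 0, top A: go to s3, push ε → (s3, 1, A#)
  read 1, top A: go to s1, push AA → (s1, ε, AA#)
All input consumed; M is in state s1.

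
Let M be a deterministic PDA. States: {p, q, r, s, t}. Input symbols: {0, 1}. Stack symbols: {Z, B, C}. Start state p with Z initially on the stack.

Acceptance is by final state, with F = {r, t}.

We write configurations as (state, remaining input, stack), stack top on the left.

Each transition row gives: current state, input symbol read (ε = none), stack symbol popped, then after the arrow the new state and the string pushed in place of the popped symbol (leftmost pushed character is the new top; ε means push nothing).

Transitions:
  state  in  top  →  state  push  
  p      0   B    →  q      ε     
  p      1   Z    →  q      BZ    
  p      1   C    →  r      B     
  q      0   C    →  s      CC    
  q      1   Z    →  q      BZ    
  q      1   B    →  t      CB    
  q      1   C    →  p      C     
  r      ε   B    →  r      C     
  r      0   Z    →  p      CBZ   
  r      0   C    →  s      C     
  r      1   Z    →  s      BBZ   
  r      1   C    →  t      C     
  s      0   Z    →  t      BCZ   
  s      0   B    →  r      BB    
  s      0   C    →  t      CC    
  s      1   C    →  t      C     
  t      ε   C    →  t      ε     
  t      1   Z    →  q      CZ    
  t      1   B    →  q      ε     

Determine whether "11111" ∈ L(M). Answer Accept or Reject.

Accept

(p, 11111, Z) ⊢ (q, 1111, BZ) ⊢ (t, 111, CBZ) ⊢ (t, 111, BZ) ⊢ (q, 11, Z) ⊢ (q, 1, BZ) ⊢ (t, ε, CBZ)
All input consumed; state t ∈ F.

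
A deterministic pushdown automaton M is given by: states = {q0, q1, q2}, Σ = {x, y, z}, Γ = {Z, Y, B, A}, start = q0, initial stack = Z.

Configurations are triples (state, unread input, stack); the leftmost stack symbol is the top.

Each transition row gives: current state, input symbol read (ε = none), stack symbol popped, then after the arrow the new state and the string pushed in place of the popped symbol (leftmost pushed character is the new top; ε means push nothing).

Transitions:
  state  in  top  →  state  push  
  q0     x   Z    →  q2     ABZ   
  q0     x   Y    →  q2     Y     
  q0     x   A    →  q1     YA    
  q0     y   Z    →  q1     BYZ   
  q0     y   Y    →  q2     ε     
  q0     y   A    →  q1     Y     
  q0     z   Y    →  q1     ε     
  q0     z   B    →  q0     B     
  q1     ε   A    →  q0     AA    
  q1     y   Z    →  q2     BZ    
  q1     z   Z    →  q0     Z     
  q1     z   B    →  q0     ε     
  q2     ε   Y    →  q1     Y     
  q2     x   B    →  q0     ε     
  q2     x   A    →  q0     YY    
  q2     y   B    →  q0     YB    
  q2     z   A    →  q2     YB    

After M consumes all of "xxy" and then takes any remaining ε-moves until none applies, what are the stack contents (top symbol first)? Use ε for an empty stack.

(q0, xxy, Z)
  read x, top Z: go to q2, push ABZ → (q2, xy, ABZ)
  read x, top A: go to q0, push YY → (q0, y, YYBZ)
  read y, top Y: go to q2, push ε → (q2, ε, YBZ)
  ε-move, top Y: go to q1, push Y → (q1, ε, YBZ)
All input consumed in state q1 with stack YBZ.

YBZ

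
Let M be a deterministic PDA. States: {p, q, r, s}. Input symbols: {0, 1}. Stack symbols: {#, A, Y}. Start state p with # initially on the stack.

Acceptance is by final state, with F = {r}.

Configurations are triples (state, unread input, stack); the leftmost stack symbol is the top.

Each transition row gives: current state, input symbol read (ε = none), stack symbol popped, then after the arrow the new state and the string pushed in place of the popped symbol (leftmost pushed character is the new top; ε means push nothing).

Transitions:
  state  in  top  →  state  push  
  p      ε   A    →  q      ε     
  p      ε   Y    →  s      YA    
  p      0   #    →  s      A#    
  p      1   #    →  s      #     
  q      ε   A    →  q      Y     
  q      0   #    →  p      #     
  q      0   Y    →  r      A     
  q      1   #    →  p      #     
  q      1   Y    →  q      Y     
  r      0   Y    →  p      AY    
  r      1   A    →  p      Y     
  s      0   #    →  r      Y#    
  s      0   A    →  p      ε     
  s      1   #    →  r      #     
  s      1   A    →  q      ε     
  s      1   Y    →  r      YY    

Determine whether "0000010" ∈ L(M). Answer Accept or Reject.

(p, 0000010, #) ⊢ (s, 000010, A#) ⊢ (p, 00010, #) ⊢ (s, 0010, A#) ⊢ (p, 010, #) ⊢ (s, 10, A#) ⊢ (q, 0, #) ⊢ (p, ε, #)
All input consumed; state p ∉ F and no further ε-move applies.

Reject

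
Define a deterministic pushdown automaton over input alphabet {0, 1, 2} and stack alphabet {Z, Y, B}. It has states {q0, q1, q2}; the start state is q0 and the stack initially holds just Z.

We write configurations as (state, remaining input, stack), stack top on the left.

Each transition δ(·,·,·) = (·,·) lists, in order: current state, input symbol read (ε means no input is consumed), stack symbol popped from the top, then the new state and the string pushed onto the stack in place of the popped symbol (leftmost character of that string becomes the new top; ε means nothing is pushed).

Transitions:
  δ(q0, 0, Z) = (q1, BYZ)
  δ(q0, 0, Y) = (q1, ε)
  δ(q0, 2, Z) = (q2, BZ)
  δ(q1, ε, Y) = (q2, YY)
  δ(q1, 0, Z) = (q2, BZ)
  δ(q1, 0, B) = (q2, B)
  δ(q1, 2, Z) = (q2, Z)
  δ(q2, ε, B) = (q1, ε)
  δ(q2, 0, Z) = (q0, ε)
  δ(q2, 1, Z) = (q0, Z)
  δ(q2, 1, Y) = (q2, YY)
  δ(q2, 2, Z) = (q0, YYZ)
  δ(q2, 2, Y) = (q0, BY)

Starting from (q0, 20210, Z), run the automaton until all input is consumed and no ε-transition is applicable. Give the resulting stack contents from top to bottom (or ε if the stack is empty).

BYZ

(q0, 20210, Z) ⊢ (q2, 0210, BZ) ⊢ (q1, 0210, Z) ⊢ (q2, 210, BZ) ⊢ (q1, 210, Z) ⊢ (q2, 10, Z) ⊢ (q0, 0, Z) ⊢ (q1, ε, BYZ)
All input consumed in state q1 with stack BYZ.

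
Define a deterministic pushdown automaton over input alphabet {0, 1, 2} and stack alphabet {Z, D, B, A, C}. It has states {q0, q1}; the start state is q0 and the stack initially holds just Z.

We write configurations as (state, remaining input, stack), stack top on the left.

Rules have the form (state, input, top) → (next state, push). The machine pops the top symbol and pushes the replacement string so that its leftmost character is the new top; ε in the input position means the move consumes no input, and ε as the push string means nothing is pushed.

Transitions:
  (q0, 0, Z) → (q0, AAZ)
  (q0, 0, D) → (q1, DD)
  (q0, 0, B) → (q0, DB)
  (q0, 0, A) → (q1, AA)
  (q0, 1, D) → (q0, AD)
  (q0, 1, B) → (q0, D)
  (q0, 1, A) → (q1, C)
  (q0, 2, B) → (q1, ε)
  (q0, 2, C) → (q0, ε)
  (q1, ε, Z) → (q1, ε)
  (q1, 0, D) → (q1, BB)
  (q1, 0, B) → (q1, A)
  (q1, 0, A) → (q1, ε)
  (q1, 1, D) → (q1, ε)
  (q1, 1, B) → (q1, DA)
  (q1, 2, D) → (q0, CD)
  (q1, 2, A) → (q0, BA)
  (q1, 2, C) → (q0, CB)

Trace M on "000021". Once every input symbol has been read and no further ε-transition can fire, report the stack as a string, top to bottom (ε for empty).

DAZ

(q0, 000021, Z)
  read 0, top Z: go to q0, push AAZ → (q0, 00021, AAZ)
  read 0, top A: go to q1, push AA → (q1, 0021, AAAZ)
  read 0, top A: go to q1, push ε → (q1, 021, AAZ)
  read 0, top A: go to q1, push ε → (q1, 21, AZ)
  read 2, top A: go to q0, push BA → (q0, 1, BAZ)
  read 1, top B: go to q0, push D → (q0, ε, DAZ)
All input consumed in state q0 with stack DAZ.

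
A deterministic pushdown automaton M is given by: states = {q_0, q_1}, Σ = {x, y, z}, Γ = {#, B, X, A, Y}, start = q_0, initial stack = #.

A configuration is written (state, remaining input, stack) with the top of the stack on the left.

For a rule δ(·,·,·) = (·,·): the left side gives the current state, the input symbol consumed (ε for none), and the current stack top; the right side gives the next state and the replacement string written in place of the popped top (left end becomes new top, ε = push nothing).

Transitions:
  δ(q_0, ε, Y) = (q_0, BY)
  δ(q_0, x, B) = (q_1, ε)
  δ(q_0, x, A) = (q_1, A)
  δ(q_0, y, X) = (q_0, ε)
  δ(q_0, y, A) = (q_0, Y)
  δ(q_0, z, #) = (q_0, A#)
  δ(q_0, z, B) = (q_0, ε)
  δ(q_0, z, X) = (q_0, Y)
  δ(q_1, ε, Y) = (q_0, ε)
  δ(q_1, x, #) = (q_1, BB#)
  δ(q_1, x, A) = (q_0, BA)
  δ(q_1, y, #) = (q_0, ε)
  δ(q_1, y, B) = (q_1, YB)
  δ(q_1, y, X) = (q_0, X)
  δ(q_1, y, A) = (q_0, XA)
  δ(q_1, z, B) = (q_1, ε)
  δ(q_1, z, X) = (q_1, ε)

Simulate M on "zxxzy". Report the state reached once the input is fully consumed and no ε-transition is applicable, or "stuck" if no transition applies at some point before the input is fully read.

q_0

(q_0, zxxzy, #)
  read z, top #: go to q_0, push A# → (q_0, xxzy, A#)
  read x, top A: go to q_1, push A → (q_1, xzy, A#)
  read x, top A: go to q_0, push BA → (q_0, zy, BA#)
  read z, top B: go to q_0, push ε → (q_0, y, A#)
  read y, top A: go to q_0, push Y → (q_0, ε, Y#)
  ε-move, top Y: go to q_0, push BY → (q_0, ε, BY#)
All input consumed; M is in state q_0.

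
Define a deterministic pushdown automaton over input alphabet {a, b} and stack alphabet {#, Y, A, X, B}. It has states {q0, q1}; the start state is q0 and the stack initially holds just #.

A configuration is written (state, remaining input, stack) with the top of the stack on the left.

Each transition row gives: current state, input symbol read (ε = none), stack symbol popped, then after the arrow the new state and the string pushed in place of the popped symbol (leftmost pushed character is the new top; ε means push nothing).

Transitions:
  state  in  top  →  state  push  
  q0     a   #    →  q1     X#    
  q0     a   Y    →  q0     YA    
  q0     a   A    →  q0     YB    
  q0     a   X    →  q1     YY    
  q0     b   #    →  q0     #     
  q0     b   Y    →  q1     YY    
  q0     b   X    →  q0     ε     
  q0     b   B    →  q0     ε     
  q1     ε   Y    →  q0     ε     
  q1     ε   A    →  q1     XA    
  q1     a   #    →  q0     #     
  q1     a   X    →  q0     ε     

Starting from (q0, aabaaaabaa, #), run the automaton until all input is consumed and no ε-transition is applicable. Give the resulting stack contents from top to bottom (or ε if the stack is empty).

(q0, aabaaaabaa, #)
  read a, top #: go to q1, push X# → (q1, abaaaabaa, X#)
  read a, top X: go to q0, push ε → (q0, baaaabaa, #)
  read b, top #: go to q0, push # → (q0, aaaabaa, #)
  read a, top #: go to q1, push X# → (q1, aaabaa, X#)
  read a, top X: go to q0, push ε → (q0, aabaa, #)
  read a, top #: go to q1, push X# → (q1, abaa, X#)
  read a, top X: go to q0, push ε → (q0, baa, #)
  read b, top #: go to q0, push # → (q0, aa, #)
  read a, top #: go to q1, push X# → (q1, a, X#)
  read a, top X: go to q0, push ε → (q0, ε, #)
All input consumed in state q0 with stack #.

#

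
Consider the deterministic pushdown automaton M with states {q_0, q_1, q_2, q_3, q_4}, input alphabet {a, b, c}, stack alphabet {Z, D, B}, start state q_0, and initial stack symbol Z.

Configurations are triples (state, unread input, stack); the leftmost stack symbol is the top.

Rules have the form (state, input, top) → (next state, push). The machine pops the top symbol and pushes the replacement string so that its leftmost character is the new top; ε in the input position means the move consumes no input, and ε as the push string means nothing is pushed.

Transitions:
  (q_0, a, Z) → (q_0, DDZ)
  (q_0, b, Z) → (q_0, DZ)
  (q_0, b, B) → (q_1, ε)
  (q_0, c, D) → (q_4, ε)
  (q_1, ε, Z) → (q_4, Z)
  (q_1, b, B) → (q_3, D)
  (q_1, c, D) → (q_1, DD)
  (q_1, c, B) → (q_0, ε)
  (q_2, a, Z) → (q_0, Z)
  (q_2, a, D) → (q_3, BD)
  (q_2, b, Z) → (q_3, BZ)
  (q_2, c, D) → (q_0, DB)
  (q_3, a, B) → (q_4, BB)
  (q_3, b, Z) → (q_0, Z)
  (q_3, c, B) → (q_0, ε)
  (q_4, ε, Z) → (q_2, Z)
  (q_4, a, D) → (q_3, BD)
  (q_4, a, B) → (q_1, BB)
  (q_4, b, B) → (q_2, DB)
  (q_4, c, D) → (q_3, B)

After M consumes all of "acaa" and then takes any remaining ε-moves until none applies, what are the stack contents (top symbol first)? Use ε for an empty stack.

BBDZ

(q_0, acaa, Z) ⊢ (q_0, caa, DDZ) ⊢ (q_4, aa, DZ) ⊢ (q_3, a, BDZ) ⊢ (q_4, ε, BBDZ)
All input consumed in state q_4 with stack BBDZ.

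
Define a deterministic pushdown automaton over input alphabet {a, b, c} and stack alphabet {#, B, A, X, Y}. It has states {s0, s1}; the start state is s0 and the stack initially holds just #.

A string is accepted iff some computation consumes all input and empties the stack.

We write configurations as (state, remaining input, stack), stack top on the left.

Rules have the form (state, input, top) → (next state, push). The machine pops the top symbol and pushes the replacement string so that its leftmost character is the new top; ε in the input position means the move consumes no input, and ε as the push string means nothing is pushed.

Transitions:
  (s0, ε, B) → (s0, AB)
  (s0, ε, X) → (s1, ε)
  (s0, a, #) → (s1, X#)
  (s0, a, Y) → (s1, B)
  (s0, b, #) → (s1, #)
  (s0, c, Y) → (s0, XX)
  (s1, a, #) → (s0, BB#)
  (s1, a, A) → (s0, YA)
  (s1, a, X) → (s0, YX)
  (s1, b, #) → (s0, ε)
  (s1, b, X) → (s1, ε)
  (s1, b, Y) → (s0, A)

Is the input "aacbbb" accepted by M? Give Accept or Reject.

Accept

(s0, aacbbb, #) ⊢ (s1, acbbb, X#) ⊢ (s0, cbbb, YX#) ⊢ (s0, bbb, XXX#) ⊢ (s1, bbb, XX#) ⊢ (s1, bb, X#) ⊢ (s1, b, #) ⊢ (s0, ε, ε)
All input consumed and the stack is empty.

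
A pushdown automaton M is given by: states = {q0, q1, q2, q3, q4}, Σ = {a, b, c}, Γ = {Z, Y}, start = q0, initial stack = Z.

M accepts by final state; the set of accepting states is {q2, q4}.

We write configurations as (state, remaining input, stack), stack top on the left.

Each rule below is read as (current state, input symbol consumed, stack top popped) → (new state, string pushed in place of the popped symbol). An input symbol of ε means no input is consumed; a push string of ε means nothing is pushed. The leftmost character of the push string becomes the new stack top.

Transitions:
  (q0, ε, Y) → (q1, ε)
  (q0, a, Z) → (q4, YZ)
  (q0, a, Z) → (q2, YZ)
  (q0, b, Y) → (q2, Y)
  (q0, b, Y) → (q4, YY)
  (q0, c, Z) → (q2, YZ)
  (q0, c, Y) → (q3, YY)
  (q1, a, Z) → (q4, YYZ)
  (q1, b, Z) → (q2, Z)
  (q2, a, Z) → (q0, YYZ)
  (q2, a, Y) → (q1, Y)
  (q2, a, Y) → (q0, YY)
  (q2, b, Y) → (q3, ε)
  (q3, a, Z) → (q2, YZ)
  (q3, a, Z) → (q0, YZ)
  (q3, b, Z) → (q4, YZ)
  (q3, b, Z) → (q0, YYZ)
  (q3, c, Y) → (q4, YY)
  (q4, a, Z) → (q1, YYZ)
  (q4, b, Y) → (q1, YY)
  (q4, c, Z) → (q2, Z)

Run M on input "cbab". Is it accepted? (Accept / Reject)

Accept

One accepting computation: (q0, cbab, Z) ⊢ (q2, bab, YZ) ⊢ (q3, ab, Z) ⊢ (q0, b, YZ) ⊢ (q2, ε, YZ)
All input consumed and state q2 ∈ F.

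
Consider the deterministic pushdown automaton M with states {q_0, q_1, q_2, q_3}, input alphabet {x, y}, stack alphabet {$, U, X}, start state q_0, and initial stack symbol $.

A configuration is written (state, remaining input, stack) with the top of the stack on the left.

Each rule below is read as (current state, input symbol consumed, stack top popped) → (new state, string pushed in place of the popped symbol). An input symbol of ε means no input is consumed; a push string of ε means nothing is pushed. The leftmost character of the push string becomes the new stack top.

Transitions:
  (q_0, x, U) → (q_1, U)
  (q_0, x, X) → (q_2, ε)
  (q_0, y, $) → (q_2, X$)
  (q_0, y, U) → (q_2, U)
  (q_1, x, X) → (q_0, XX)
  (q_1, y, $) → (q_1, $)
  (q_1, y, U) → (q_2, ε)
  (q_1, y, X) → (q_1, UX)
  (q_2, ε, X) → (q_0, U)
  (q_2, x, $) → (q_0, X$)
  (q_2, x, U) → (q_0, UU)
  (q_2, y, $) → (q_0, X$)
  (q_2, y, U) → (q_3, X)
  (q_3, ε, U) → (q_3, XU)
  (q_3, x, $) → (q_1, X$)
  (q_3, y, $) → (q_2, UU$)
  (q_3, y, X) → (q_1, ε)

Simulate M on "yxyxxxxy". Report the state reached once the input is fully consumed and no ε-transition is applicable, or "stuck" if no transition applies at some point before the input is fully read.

q_0

(q_0, yxyxxxxy, $) ⊢ (q_2, xyxxxxy, X$) ⊢ (q_0, xyxxxxy, U$) ⊢ (q_1, yxxxxy, U$) ⊢ (q_2, xxxxy, $) ⊢ (q_0, xxxy, X$) ⊢ (q_2, xxy, $) ⊢ (q_0, xy, X$) ⊢ (q_2, y, $) ⊢ (q_0, ε, X$)
All input consumed; M is in state q_0.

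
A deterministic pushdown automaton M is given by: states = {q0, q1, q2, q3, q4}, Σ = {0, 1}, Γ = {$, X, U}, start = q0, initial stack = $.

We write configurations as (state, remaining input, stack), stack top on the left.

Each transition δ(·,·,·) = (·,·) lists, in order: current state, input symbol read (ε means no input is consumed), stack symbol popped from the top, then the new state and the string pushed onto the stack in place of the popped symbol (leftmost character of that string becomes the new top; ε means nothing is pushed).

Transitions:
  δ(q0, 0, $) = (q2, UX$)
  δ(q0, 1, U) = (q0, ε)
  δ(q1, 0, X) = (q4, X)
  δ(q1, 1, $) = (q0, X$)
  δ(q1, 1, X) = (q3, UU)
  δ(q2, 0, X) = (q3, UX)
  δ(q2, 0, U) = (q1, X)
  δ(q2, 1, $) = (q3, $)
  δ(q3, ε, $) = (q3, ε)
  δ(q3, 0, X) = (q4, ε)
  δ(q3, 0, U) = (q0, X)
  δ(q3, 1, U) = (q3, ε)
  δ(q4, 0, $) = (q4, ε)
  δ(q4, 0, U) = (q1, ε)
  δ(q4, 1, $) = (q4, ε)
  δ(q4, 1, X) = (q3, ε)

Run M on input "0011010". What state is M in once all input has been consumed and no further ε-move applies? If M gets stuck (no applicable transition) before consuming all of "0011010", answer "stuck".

stuck

(q0, 0011010, $)
  read 0, top $: go to q2, push UX$ → (q2, 011010, UX$)
  read 0, top U: go to q1, push X → (q1, 11010, XX$)
  read 1, top X: go to q3, push UU → (q3, 1010, UUX$)
  read 1, top U: go to q3, push ε → (q3, 010, UX$)
  read 0, top U: go to q0, push X → (q0, 10, XX$)
No transition for (q0, 1, top X); M blocks with input 10 remaining.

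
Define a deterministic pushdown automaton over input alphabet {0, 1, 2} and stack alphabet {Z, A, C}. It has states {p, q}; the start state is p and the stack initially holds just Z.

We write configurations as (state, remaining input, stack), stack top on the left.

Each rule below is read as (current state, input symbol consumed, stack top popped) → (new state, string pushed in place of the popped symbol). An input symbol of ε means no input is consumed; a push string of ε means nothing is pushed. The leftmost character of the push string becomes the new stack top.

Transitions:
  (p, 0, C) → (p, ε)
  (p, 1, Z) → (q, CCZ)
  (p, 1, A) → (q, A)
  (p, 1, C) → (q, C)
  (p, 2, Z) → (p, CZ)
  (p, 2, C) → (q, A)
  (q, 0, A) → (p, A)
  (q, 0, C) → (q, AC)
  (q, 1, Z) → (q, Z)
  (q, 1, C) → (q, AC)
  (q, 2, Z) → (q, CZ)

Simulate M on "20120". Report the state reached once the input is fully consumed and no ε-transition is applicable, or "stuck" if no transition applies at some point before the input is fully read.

(p, 20120, Z) ⊢ (p, 0120, CZ) ⊢ (p, 120, Z) ⊢ (q, 20, CCZ)
No transition for (q, 2, top C); M blocks with input 20 remaining.

stuck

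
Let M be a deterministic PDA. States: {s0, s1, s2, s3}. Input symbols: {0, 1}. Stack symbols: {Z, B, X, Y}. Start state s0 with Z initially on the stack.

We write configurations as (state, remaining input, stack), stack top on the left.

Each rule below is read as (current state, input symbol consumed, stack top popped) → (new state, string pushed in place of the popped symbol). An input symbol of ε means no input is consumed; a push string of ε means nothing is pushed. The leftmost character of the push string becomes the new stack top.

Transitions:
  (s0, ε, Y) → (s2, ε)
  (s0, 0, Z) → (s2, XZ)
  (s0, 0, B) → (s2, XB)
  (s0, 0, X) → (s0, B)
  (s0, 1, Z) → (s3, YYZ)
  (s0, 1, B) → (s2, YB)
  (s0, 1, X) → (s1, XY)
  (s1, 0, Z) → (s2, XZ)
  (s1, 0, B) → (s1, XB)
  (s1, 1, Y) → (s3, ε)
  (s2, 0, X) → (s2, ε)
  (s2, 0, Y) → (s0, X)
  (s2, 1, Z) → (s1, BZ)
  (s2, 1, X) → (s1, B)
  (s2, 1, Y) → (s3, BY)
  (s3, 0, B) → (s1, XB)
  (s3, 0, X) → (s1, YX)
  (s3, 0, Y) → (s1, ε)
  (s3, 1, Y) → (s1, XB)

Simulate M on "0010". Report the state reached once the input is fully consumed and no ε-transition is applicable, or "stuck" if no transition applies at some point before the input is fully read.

(s0, 0010, Z) ⊢ (s2, 010, XZ) ⊢ (s2, 10, Z) ⊢ (s1, 0, BZ) ⊢ (s1, ε, XBZ)
All input consumed; M is in state s1.

s1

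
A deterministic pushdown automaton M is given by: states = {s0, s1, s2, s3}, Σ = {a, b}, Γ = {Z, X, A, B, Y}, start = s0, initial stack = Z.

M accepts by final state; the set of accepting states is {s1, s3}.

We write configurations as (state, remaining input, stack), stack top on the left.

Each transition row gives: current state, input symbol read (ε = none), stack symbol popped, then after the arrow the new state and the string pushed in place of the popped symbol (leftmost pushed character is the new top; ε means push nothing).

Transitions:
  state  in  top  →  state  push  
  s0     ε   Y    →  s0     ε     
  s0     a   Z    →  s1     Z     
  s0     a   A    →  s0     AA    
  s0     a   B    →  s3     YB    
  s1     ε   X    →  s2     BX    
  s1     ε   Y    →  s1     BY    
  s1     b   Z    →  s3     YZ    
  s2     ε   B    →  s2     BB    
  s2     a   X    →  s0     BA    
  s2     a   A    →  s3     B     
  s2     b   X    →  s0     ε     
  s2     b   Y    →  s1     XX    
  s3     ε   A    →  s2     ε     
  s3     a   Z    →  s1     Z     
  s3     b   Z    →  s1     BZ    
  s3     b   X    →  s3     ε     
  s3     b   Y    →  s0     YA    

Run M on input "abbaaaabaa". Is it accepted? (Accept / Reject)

Reject

(s0, abbaaaabaa, Z)
  read a, top Z: go to s1, push Z → (s1, bbaaaabaa, Z)
  read b, top Z: go to s3, push YZ → (s3, baaaabaa, YZ)
  read b, top Y: go to s0, push YA → (s0, aaaabaa, YAZ)
  ε-move, top Y: go to s0, push ε → (s0, aaaabaa, AZ)
  read a, top A: go to s0, push AA → (s0, aaabaa, AAZ)
  read a, top A: go to s0, push AA → (s0, aabaa, AAAZ)
  read a, top A: go to s0, push AA → (s0, abaa, AAAAZ)
  read a, top A: go to s0, push AA → (s0, baa, AAAAAZ)
No transition applies at (s0, baa, AAAAAZ); input not fully consumed.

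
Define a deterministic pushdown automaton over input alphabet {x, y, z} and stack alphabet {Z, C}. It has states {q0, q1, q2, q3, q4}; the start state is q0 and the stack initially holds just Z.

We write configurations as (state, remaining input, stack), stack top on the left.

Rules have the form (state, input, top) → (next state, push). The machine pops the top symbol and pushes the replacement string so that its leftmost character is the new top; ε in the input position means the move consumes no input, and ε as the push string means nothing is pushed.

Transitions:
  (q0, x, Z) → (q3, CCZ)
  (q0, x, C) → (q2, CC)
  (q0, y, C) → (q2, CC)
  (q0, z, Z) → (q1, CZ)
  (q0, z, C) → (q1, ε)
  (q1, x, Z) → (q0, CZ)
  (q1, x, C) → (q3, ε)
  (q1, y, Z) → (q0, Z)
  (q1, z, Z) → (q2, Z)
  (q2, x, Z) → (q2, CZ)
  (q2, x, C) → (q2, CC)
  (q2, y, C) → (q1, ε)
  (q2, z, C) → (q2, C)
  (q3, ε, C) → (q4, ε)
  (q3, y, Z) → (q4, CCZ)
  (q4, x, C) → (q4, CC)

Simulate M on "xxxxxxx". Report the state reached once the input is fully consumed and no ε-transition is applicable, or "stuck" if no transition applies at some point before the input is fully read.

q4

(q0, xxxxxxx, Z)
  read x, top Z: go to q3, push CCZ → (q3, xxxxxx, CCZ)
  ε-move, top C: go to q4, push ε → (q4, xxxxxx, CZ)
  read x, top C: go to q4, push CC → (q4, xxxxx, CCZ)
  read x, top C: go to q4, push CC → (q4, xxxx, CCCZ)
  read x, top C: go to q4, push CC → (q4, xxx, CCCCZ)
  read x, top C: go to q4, push CC → (q4, xx, CCCCCZ)
  read x, top C: go to q4, push CC → (q4, x, CCCCCCZ)
  read x, top C: go to q4, push CC → (q4, ε, CCCCCCCZ)
All input consumed; M is in state q4.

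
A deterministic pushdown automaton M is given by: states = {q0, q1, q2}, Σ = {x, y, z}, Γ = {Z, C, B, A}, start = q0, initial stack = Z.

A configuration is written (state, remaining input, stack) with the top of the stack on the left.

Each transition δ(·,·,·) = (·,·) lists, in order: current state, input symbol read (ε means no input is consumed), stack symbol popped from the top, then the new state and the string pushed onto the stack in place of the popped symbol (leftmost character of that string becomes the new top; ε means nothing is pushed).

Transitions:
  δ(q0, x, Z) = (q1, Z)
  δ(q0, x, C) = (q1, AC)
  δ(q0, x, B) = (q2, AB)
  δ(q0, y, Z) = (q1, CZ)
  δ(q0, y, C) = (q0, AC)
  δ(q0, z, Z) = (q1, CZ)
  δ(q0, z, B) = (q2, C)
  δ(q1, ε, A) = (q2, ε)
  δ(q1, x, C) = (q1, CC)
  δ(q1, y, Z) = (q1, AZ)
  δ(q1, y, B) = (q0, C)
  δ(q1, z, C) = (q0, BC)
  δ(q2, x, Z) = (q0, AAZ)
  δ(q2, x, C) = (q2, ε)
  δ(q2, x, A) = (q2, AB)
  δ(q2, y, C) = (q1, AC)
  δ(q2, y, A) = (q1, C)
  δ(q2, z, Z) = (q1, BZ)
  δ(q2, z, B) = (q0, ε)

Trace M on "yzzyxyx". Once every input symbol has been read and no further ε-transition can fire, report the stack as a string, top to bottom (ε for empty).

Z

(q0, yzzyxyx, Z)
  read y, top Z: go to q1, push CZ → (q1, zzyxyx, CZ)
  read z, top C: go to q0, push BC → (q0, zyxyx, BCZ)
  read z, top B: go to q2, push C → (q2, yxyx, CCZ)
  read y, top C: go to q1, push AC → (q1, xyx, ACCZ)
  ε-move, top A: go to q2, push ε → (q2, xyx, CCZ)
  read x, top C: go to q2, push ε → (q2, yx, CZ)
  read y, top C: go to q1, push AC → (q1, x, ACZ)
  ε-move, top A: go to q2, push ε → (q2, x, CZ)
  read x, top C: go to q2, push ε → (q2, ε, Z)
All input consumed in state q2 with stack Z.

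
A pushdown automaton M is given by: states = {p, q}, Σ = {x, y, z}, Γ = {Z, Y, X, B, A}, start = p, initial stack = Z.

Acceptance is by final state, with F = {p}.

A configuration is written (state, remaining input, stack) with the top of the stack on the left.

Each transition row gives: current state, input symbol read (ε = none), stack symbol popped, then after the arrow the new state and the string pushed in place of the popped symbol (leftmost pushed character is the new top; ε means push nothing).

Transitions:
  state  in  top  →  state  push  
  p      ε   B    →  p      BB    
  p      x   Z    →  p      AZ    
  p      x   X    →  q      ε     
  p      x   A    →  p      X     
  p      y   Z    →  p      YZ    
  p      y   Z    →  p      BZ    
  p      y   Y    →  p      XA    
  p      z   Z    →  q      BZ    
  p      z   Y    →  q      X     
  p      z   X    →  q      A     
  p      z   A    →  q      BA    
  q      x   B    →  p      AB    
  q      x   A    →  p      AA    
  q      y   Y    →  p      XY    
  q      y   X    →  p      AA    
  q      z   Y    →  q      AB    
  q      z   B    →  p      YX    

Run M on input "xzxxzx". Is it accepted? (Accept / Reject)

Accept

One accepting computation: (p, xzxxzx, Z) ⊢ (p, zxxzx, AZ) ⊢ (q, xxzx, BAZ) ⊢ (p, xzx, ABAZ) ⊢ (p, zx, XBAZ) ⊢ (q, x, ABAZ) ⊢ (p, ε, AABAZ)
All input consumed and state p ∈ F.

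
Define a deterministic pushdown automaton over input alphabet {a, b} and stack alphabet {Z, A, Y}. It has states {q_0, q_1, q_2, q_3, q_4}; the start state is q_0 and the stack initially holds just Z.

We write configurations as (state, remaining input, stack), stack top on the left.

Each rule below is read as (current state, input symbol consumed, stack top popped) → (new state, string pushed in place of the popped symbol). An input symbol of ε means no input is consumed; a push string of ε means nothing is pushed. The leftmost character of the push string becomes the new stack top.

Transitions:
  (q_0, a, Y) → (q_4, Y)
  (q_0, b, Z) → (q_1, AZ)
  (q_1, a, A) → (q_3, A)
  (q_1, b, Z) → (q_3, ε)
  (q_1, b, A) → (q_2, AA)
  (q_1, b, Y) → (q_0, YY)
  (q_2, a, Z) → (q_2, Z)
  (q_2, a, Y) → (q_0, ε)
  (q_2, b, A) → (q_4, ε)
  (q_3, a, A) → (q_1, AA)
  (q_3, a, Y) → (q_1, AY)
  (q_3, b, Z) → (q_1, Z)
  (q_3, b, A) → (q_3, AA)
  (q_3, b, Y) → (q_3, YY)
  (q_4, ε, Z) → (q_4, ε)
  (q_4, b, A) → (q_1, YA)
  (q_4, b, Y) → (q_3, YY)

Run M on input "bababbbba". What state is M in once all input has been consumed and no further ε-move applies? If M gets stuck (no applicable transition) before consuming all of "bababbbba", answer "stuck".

q_4

(q_0, bababbbba, Z)
  read b, top Z: go to q_1, push AZ → (q_1, ababbbba, AZ)
  read a, top A: go to q_3, push A → (q_3, babbbba, AZ)
  read b, top A: go to q_3, push AA → (q_3, abbbba, AAZ)
  read a, top A: go to q_1, push AA → (q_1, bbbba, AAAZ)
  read b, top A: go to q_2, push AA → (q_2, bbba, AAAAZ)
  read b, top A: go to q_4, push ε → (q_4, bba, AAAZ)
  read b, top A: go to q_1, push YA → (q_1, ba, YAAAZ)
  read b, top Y: go to q_0, push YY → (q_0, a, YYAAAZ)
  read a, top Y: go to q_4, push Y → (q_4, ε, YYAAAZ)
All input consumed; M is in state q_4.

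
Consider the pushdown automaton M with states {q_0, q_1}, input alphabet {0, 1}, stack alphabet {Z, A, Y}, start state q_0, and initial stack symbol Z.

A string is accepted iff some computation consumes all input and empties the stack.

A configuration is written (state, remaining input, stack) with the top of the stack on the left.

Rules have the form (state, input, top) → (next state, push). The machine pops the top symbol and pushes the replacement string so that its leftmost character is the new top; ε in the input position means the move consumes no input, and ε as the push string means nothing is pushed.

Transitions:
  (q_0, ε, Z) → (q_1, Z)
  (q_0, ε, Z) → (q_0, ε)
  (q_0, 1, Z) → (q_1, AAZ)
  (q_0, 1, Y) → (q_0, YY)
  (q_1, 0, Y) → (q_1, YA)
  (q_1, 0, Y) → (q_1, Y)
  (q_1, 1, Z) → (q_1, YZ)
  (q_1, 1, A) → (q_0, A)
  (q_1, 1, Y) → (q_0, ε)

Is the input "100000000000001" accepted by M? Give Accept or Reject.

Accept

One accepting computation: (q_0, 100000000000001, Z) ⊢ (q_1, 100000000000001, Z) ⊢ (q_1, 00000000000001, YZ) ⊢ (q_1, 0000000000001, YZ) ⊢ (q_1, 000000000001, YZ) ⊢ (q_1, 00000000001, YZ) ⊢ (q_1, 0000000001, YZ) ⊢ (q_1, 000000001, YZ) ⊢ (q_1, 00000001, YZ) ⊢ (q_1, 0000001, YZ) ⊢ (q_1, 000001, YZ) ⊢ (q_1, 00001, YZ) ⊢ (q_1, 0001, YZ) ⊢ (q_1, 001, YZ) ⊢ (q_1, 01, YZ) ⊢ (q_1, 1, YZ) ⊢ (q_0, ε, Z) ⊢ (q_0, ε, ε)
All input consumed and the stack is empty.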